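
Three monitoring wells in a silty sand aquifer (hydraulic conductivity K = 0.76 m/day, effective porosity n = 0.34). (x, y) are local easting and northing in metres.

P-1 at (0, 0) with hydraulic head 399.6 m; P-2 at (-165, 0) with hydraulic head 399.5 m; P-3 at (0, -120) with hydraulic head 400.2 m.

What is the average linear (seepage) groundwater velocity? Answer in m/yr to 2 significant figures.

4.1 m/yr

∂h/∂x = (399.5 − 399.6) / (-165 − 0) = +0.0006061
∂h/∂y = (400.2 − 399.6) / (-120 − 0) = -0.005000
|∇h| = √(0.0006061² + -0.005000²) = 0.005037
Seepage velocity v = K·i/n = 0.76 × 0.005037 / 0.34 = 0.01126 m/day = 4.113 m/yr.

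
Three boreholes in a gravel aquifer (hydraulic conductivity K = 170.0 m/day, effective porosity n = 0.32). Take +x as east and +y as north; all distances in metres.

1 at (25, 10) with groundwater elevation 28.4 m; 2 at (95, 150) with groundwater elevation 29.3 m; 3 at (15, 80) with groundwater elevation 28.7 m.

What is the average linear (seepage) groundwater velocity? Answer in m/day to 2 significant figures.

3.1 m/day

Differences from 1: to 2 (Δx, Δy, Δh) = (70, 140, +0.9); to 3 = (-10, 70, +0.3).
Solve a·Δx + b·Δy = Δh: det = 70·70 − (-10)·140 = 6300.
∂h/∂x = [(+0.9)·70 − (+0.3)·140] / 6300 = +0.003333
∂h/∂y = [70·(+0.3) − (-10)·(+0.9)] / 6300 = +0.004762
|∇h| = √(0.003333² + 0.004762²) = 0.005813
Seepage velocity v = K·i/n = 170.0 × 0.005813 / 0.32 = 3.088 m/day.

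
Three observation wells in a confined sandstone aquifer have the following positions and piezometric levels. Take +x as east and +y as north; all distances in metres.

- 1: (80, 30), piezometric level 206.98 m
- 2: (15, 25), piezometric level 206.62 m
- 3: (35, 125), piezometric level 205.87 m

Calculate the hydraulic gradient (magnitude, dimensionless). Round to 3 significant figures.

Taking 1 as reference: 2−1 = (-65, -5, -0.36); 3−1 = (-45, 95, -1.11).
Solve a·Δx + b·Δy = Δh: det = (-65)·95 − (-45)·(-5) = -6400.
∂h/∂x = [(-0.36)·95 − (-1.11)·(-5)] / -6400 = +0.006211
∂h/∂y = [(-65)·(-1.11) − (-45)·(-0.36)] / -6400 = -0.008742
|∇h| = √(0.006211² + -0.008742²) = 0.01072

0.0107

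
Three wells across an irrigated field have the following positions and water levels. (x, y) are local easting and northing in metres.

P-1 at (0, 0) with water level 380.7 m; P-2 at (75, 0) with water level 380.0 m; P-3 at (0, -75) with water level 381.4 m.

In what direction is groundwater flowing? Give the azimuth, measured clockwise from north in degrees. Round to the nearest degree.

∂h/∂x = (380.0 − 380.7) / (75 − 0) = -0.009333
∂h/∂y = (381.4 − 380.7) / (-75 − 0) = -0.009333
Flow direction (−∇h) has components (+0.009333 E, +0.009333 N).
Azimuth = atan2(E, N) = atan2(+0.009333, +0.009333) = 45.0° ≈ 045°.

045°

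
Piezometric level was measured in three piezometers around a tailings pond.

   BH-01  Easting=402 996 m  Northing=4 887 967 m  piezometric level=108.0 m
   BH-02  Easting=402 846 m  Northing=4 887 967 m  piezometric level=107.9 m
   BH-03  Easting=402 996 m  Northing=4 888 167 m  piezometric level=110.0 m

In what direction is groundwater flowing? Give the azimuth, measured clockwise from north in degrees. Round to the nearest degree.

184°

∂h/∂x = (107.9 − 108.0) / (402846 − 402996) = +0.0006667
∂h/∂y = (110.0 − 108.0) / (4888167 − 4887967) = +0.01000
Flow direction (−∇h) has components (-0.0006667 E, -0.01000 N).
Azimuth = atan2(E, N) = atan2(-0.0006667, -0.01000) = 183.8° ≈ 184°.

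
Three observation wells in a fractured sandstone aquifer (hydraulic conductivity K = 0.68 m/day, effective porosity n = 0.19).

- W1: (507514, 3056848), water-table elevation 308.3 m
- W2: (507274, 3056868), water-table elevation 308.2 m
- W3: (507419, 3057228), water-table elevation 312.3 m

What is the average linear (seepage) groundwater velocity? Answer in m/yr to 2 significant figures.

Taking W1 as reference: W2−W1 = (-240, 20, -0.1); W3−W1 = (-95, 380, +4.0).
Solve a·Δx + b·Δy = Δh: det = (-240)·380 − (-95)·20 = -89300.
∂h/∂x = [(-0.1)·380 − (+4.0)·20] / -89300 = +0.001321
∂h/∂y = [(-240)·(+4.0) − (-95)·(-0.1)] / -89300 = +0.01086
|∇h| = √(0.001321² + 0.01086²) = 0.01094
Seepage velocity v = K·i/n = 0.68 × 0.01094 / 0.19 = 0.03915 m/day = 14.3 m/yr.

14 m/yr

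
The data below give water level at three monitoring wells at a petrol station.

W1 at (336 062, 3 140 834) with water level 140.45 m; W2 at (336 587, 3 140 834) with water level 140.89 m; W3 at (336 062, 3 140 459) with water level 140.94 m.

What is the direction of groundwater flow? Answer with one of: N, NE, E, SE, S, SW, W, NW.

∂h/∂x = (140.89 − 140.45) / (336587 − 336062) = +0.0008381
∂h/∂y = (140.94 − 140.45) / (3140459 − 3140834) = -0.001307
Flow = −∇h = (-0.0008381 east, +0.001307 north), which points northwest.

NW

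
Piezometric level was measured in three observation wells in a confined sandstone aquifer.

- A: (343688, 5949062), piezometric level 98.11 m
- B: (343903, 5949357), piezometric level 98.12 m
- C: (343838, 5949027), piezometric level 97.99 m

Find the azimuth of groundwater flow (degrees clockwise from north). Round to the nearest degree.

Taking A as reference: B−A = (215, 295, +0.01); C−A = (150, -35, -0.12).
Determinant of the coordinate differences = 215·(-35) − 150·295 = -51775.
∂h/∂x = [(+0.01)·(-35) − (-0.12)·295] / -51775 = -0.0006770
∂h/∂y = [215·(-0.12) − 150·(+0.01)] / -51775 = +0.0005273
Flow direction (−∇h) has components (+0.0006770 E, -0.0005273 N).
Azimuth = atan2(E, N) = atan2(+0.0006770, -0.0005273) = 127.9° ≈ 128°.

128°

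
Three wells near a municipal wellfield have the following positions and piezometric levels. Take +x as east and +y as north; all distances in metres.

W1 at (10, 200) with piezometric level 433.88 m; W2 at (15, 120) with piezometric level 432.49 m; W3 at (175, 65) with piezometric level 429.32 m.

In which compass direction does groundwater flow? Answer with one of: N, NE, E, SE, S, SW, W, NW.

Differences from W1: to W2 (Δx, Δy, Δh) = (5, -80, -1.39); to W3 = (165, -135, -4.56).
Determinant of the coordinate differences = 5·(-135) − 165·(-80) = 12525.
∂h/∂x = [(-1.39)·(-135) − (-4.56)·(-80)] / 12525 = -0.01414
∂h/∂y = [5·(-4.56) − 165·(-1.39)] / 12525 = +0.01649
Flow = −∇h = (+0.01414 east, -0.01649 north), which points southeast.

SE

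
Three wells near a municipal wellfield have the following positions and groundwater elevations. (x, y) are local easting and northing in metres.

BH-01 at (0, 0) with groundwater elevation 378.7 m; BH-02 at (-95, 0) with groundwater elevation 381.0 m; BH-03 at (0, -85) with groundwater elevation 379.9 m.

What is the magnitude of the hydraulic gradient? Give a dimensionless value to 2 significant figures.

0.028

∂h/∂x = (381.0 − 378.7) / (-95 − 0) = -0.02421
∂h/∂y = (379.9 − 378.7) / (-85 − 0) = -0.01412
|∇h| = √(-0.02421² + -0.01412²) = 0.02803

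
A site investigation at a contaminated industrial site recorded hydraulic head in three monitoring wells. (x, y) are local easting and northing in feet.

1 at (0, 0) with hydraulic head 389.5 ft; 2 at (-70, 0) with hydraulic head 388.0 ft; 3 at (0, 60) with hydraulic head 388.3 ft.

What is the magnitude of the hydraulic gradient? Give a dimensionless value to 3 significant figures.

∂h/∂x = (388.0 − 389.5) / (-70 − 0) = +0.02143
∂h/∂y = (388.3 − 389.5) / (60 − 0) = -0.02000
|∇h| = √(0.02143² + -0.02000²) = 0.02931

0.0293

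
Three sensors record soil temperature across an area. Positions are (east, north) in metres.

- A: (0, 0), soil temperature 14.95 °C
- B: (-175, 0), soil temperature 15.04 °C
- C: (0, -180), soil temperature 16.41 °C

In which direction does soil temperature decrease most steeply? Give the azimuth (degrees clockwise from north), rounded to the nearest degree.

∂T/∂x = (15.04 − 14.95) / (-175 − 0) = -0.0005143
∂T/∂y = (16.41 − 14.95) / (-180 − 0) = -0.008111
Steepest decrease is along −∇f: components (+0.0005143 E, +0.008111 N).
Azimuth = atan2(+0.0005143, +0.008111) = 3.6° ≈ 004°.

004°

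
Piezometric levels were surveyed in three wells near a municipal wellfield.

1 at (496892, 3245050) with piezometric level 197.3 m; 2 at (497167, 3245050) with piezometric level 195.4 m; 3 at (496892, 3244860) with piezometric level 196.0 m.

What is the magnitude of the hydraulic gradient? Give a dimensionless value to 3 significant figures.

0.00972

∂h/∂x = (195.4 − 197.3) / (497167 − 496892) = -0.006909
∂h/∂y = (196.0 − 197.3) / (3244860 − 3245050) = +0.006842
|∇h| = √(-0.006909² + 0.006842²) = 0.009724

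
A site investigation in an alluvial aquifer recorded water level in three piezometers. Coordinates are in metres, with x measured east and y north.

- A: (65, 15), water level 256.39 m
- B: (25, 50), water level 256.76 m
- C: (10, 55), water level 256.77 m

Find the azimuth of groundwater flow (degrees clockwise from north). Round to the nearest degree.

Differences from A: to B (Δx, Δy, Δh) = (-40, 35, +0.37); to C = (-55, 40, +0.38).
Determinant of the coordinate differences = (-40)·40 − (-55)·35 = 325.
∂h/∂x = [(+0.37)·40 − (+0.38)·35] / 325 = +0.004615
∂h/∂y = [(-40)·(+0.38) − (-55)·(+0.37)] / 325 = +0.01585
Flow direction (−∇h) has components (-0.004615 E, -0.01585 N).
Azimuth = atan2(E, N) = atan2(-0.004615, -0.01585) = 196.2° ≈ 196°.

196°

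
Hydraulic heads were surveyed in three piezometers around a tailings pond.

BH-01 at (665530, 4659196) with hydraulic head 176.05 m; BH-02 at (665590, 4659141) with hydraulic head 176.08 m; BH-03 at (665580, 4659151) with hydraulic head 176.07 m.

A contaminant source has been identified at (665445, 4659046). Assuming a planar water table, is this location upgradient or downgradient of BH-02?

Taking BH-01 as reference: BH-02−BH-01 = (60, -55, +0.03); BH-03−BH-01 = (50, -45, +0.02).
Solve a·Δx + b·Δy = Δh: det = 60·(-45) − 50·(-55) = 50.
∂h/∂x = [(+0.03)·(-45) − (+0.02)·(-55)] / 50 = -0.005000
∂h/∂y = [60·(+0.02) − 50·(+0.03)] / 50 = -0.006000
Head at (665445, 4659046) = 176.05 + (-0.005000)·(-85) + (-0.006000)·(-150) = 177.38 m.
That is higher than the 176.08 m at BH-02, so the point is upgradient.

upgradient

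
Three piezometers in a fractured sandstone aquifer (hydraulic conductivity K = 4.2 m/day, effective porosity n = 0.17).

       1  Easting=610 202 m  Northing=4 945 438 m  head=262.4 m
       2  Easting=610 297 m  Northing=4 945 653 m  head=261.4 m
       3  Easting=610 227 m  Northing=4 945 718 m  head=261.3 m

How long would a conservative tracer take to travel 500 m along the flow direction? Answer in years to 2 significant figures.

13 years

Differences from 1: to 2 (Δx, Δy, Δh) = (95, 215, -1.0); to 3 = (25, 280, -1.1).
Determinant of the coordinate differences = 95·280 − 25·215 = 21225.
∂h/∂x = [(-1.0)·280 − (-1.1)·215] / 21225 = -0.002049
∂h/∂y = [95·(-1.1) − 25·(-1.0)] / 21225 = -0.003746
|∇h| = √(-0.002049² + -0.003746²) = 0.00427
Seepage velocity v = K·i/n = 4.2 × 0.00427 / 0.17 = 0.1055 m/day.
t = 500 / 0.1055 = 4739 days = 13 years.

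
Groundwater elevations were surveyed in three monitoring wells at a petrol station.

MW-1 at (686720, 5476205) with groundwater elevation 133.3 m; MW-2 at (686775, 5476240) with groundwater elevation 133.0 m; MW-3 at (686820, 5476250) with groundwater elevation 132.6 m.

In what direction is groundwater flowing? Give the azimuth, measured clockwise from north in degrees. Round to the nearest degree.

Three-point gradient (reference MW-1): Δ to MW-2 = (55, 35, -0.3), Δ to MW-3 = (100, 45, -0.7).
∂h/∂x = -0.01073, ∂h/∂y = +0.008293 (det = -1025).
Flow direction (−∇h) has components (+0.01073 E, -0.008293 N).
Azimuth = atan2(E, N) = atan2(+0.01073, -0.008293) = 127.7° ≈ 128°.

128°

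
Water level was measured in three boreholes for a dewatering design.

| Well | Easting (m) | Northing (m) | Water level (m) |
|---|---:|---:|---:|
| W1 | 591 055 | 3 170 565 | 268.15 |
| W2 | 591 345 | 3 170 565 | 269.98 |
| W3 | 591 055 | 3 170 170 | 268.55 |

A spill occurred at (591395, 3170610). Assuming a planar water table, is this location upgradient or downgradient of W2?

upgradient

∂h/∂x = (269.98 − 268.15) / (591345 − 591055) = +0.006310
∂h/∂y = (268.55 − 268.15) / (3170170 − 3170565) = -0.001013
Head at (591395, 3170610) = 268.15 + (+0.006310)·(340) + (-0.001013)·(45) = 270.25 m.
That is higher than the 269.98 m at W2, so the point is upgradient.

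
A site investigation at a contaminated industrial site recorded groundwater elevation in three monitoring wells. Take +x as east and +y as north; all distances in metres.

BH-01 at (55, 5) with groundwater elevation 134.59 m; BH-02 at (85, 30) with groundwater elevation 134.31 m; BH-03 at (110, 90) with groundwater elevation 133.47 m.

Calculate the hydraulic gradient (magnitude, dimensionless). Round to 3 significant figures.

0.0159

Differences from BH-01: to BH-02 (Δx, Δy, Δh) = (30, 25, -0.28); to BH-03 = (55, 85, -1.12).
Solve a·Δx + b·Δy = Δh: det = 30·85 − 55·25 = 1175.
∂h/∂x = [(-0.28)·85 − (-1.12)·25] / 1175 = +0.003574
∂h/∂y = [30·(-1.12) − 55·(-0.28)] / 1175 = -0.01549
|∇h| = √(0.003574² + -0.01549²) = 0.0159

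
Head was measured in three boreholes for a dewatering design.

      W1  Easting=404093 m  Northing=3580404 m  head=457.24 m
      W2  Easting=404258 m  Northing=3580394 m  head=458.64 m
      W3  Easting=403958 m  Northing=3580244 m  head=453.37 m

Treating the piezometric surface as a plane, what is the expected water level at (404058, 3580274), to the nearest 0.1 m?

454.8 m

Three-point gradient (reference W1): Δ to W2 = (165, -10, +1.40), Δ to W3 = (-135, -160, -3.87).
∂h/∂x = +0.009467, ∂h/∂y = +0.01620 (det = -27750).
h(404058, 3580274) = 457.24 + (+0.009467)·(-35) + (+0.01620)·(-130) = 457.24 -0.331 -2.106 = 454.803 m.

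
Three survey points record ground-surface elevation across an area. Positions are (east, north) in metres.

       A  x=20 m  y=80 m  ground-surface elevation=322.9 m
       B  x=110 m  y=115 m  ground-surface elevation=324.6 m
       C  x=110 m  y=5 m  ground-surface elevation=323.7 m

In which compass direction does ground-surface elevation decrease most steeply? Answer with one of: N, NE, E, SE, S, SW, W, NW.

SW

Differences from A: to B (Δx, Δy, Δh) = (90, 35, +1.7); to C = (90, -75, +0.8).
Solve a·Δx + b·Δy = Δz: det = 90·(-75) − 90·35 = -9900.
∂z/∂x = [(+1.7)·(-75) − (+0.8)·35] / -9900 = +0.01571
∂z/∂y = [90·(+0.8) − 90·(+1.7)] / -9900 = +0.008182
Steepest decrease is along −∇f = (-0.01571 E, -0.008182 N) → southwest.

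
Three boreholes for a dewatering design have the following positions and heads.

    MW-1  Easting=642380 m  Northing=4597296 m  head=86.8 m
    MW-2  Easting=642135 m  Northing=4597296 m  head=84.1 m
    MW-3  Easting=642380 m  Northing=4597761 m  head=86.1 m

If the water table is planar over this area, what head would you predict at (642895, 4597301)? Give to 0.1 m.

∂h/∂x = (84.1 − 86.8) / (642135 − 642380) = +0.01102
∂h/∂y = (86.1 − 86.8) / (4597761 − 4597296) = -0.001505
h(642895, 4597301) = 86.8 + (+0.01102)·(515) + (-0.001505)·(5) = 86.8 +5.676 -0.008 = 92.468 m.

92.5 m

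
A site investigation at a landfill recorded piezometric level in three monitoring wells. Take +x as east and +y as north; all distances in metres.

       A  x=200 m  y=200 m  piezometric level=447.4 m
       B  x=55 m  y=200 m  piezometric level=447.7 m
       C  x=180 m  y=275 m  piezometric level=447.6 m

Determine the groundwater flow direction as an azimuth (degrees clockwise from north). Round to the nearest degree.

Taking A as reference: B−A = (-145, 0, +0.3); C−A = (-20, 75, +0.2).
Determinant of the coordinate differences = (-145)·75 − (-20)·0 = -10875.
∂h/∂x = [(+0.3)·75 − (+0.2)·0] / -10875 = -0.002069
∂h/∂y = [(-145)·(+0.2) − (-20)·(+0.3)] / -10875 = +0.002115
Flow direction (−∇h) has components (+0.002069 E, -0.002115 N).
Azimuth = atan2(E, N) = atan2(+0.002069, -0.002115) = 135.6° ≈ 136°.

136°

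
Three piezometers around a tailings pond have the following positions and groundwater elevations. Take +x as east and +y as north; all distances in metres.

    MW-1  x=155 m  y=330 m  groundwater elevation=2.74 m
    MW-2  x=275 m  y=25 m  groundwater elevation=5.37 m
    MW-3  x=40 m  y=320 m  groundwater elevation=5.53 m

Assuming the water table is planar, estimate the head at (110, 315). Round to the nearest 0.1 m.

4.0 m

Differences from MW-1: to MW-2 (Δx, Δy, Δh) = (120, -305, +2.63); to MW-3 = (-115, -10, +2.79).
Determinant of the coordinate differences = 120·(-10) − (-115)·(-305) = -36275.
∂h/∂x = [(+2.63)·(-10) − (+2.79)·(-305)] / -36275 = -0.02273
∂h/∂y = [120·(+2.79) − (-115)·(+2.63)] / -36275 = -0.01757
h(110, 315) = 2.74 + (-0.02273)·(-45) + (-0.01757)·(-15) = 2.74 +1.023 +0.264 = 4.027 m.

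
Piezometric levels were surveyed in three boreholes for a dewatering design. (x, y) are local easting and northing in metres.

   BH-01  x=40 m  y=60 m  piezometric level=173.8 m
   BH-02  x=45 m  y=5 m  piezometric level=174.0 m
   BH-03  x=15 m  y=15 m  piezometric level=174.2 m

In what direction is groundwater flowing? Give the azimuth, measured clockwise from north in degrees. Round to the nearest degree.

Differences from BH-01: to BH-02 (Δx, Δy, Δh) = (5, -55, +0.2); to BH-03 = (-25, -45, +0.4).
Determinant of the coordinate differences = 5·(-45) − (-25)·(-55) = -1600.
∂h/∂x = [(+0.2)·(-45) − (+0.4)·(-55)] / -1600 = -0.008125
∂h/∂y = [5·(+0.4) − (-25)·(+0.2)] / -1600 = -0.004375
Flow direction (−∇h) has components (+0.008125 E, +0.004375 N).
Azimuth = atan2(E, N) = atan2(+0.008125, +0.004375) = 61.7° ≈ 062°.

062°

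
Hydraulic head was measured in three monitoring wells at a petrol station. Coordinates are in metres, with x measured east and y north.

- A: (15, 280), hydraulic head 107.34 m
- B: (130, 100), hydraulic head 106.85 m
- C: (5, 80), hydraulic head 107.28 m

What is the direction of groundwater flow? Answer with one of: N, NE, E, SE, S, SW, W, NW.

With h = a·x + b·y + c and A as origin, the differences give:
  115·a + (-180)·b = -0.49
  (-10)·a + (-200)·b = -0.06
Eliminate b (×(-200) and ×(-180), subtract): -24800·a = 87.200 → a = ∂h/∂x = -0.003516
Back-substitute: b = ∂h/∂y = +0.0004758.
Flow = −∇h = (+0.003516 east, -0.0004758 north), which points east.

E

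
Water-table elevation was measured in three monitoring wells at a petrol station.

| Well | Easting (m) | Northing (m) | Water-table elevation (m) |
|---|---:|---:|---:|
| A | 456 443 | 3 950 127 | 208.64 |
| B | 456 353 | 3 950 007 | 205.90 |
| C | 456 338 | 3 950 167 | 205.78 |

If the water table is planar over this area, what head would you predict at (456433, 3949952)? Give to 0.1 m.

208.0 m

With h = a·x + b·y + c and A as origin, the differences give:
  (-90)·a + (-120)·b = -2.74
  (-105)·a + 40·b = -2.86
Eliminate b (×40 and ×(-120), subtract): -16200·a = -452.800 → a = ∂h/∂x = +0.02795
Back-substitute: b = ∂h/∂y = +0.001870.
h(456433, 3949952) = 208.64 + (+0.02795)·(-10) + (+0.001870)·(-175) = 208.64 -0.280 -0.327 = 208.033 m.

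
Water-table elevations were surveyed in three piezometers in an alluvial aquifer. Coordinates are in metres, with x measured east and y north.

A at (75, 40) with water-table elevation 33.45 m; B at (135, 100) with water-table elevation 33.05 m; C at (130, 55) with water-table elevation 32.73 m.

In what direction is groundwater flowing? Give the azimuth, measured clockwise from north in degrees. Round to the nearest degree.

With h = a·x + b·y + c and A as origin, the differences give:
  60·a + 60·b = -0.40
  55·a + 15·b = -0.72
Eliminate b (×15 and ×60, subtract): -2400·a = 37.200 → a = ∂h/∂x = -0.01550
Back-substitute: b = ∂h/∂y = +0.008833.
Flow direction (−∇h) has components (+0.01550 E, -0.008833 N).
Azimuth = atan2(E, N) = atan2(+0.01550, -0.008833) = 119.7° ≈ 120°.

120°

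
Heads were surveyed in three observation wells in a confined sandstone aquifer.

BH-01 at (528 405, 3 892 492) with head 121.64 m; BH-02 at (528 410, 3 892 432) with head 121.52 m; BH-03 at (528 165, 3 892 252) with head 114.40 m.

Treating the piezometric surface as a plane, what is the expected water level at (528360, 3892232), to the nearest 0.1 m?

Differences from BH-01: to BH-02 (Δx, Δy, Δh) = (5, -60, -0.12); to BH-03 = (-240, -240, -7.24).
Determinant of the coordinate differences = 5·(-240) − (-240)·(-60) = -15600.
∂h/∂x = [(-0.12)·(-240) − (-7.24)·(-60)] / -15600 = +0.02600
∂h/∂y = [5·(-7.24) − (-240)·(-0.12)] / -15600 = +0.004167
h(528360, 3892232) = 121.64 + (+0.02600)·(-45) + (+0.004167)·(-260) = 121.64 -1.170 -1.083 = 119.387 m.

119.4 m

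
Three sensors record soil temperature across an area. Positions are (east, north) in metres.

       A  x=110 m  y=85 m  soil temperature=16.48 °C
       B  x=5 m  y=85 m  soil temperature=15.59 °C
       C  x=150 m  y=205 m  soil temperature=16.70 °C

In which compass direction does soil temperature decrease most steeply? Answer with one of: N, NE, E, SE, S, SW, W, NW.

Taking A as reference: B−A = (-105, 0, -0.89); C−A = (40, 120, +0.22).
Determinant of the coordinate differences = (-105)·120 − 40·0 = -12600.
∂T/∂x = [(-0.89)·120 − (+0.22)·0] / -12600 = +0.008476
∂T/∂y = [(-105)·(+0.22) − 40·(-0.89)] / -12600 = -0.0009921
Steepest decrease is along −∇f = (-0.008476 E, +0.0009921 N) → west.

W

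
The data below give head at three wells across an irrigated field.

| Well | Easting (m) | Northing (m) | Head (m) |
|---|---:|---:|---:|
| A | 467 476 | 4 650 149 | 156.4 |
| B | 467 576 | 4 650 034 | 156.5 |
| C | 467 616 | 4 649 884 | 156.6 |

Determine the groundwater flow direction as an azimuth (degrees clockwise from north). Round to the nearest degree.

330°

With h = a·x + b·y + c and A as origin, the differences give:
  100·a + (-115)·b = +0.1
  140·a + (-265)·b = +0.2
Eliminate b (×(-265) and ×(-115), subtract): -10400·a = -3.50 → a = ∂h/∂x = +0.0003365
Back-substitute: b = ∂h/∂y = -0.0005769.
Flow direction (−∇h) has components (-0.0003365 E, +0.0005769 N).
Azimuth = atan2(E, N) = atan2(-0.0003365, +0.0005769) = 329.7° ≈ 330°.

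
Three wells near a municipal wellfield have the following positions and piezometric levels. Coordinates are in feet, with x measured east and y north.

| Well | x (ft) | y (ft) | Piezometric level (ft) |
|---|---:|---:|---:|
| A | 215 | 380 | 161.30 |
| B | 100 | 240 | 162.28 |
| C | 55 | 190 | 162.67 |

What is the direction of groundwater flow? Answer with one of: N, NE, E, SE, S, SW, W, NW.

E

Differences from A: to B (Δx, Δy, Δh) = (-115, -140, +0.98); to C = (-160, -190, +1.37).
Determinant of the coordinate differences = (-115)·(-190) − (-160)·(-140) = -550.
∂h/∂x = [(+0.98)·(-190) − (+1.37)·(-140)] / -550 = -0.01018
∂h/∂y = [(-115)·(+1.37) − (-160)·(+0.98)] / -550 = +0.001364
Flow = −∇h = (+0.01018 east, -0.001364 north), which points east.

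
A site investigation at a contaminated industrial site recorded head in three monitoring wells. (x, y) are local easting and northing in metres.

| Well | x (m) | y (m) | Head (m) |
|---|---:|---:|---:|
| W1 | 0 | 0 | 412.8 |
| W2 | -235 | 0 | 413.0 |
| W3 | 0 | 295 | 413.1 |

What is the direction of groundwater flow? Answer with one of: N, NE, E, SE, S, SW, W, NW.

SE

∂h/∂x = (413.0 − 412.8) / (-235 − 0) = -0.0008511
∂h/∂y = (413.1 − 412.8) / (295 − 0) = +0.001017
Flow = −∇h = (+0.0008511 east, -0.001017 north), which points southeast.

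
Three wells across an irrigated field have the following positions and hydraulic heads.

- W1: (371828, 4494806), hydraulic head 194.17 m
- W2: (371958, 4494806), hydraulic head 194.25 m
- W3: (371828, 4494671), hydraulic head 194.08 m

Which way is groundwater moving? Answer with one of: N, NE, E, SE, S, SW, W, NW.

SW

∂h/∂x = (194.25 − 194.17) / (371958 − 371828) = +0.0006154
∂h/∂y = (194.08 − 194.17) / (4494671 − 4494806) = +0.0006667
Flow = −∇h = (-0.0006154 east, -0.0006667 north), which points southwest.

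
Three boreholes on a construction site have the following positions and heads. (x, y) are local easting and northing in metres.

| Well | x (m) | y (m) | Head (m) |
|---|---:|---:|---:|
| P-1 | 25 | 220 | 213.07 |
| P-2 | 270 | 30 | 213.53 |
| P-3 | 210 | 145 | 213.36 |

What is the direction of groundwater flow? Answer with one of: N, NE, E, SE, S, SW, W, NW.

NW

With h = a·x + b·y + c and P-1 as origin, the differences give:
  245·a + (-190)·b = +0.46
  185·a + (-75)·b = +0.29
Eliminate b (×(-75) and ×(-190), subtract): 16775·a = 20.600 → a = ∂h/∂x = +0.001228
Back-substitute: b = ∂h/∂y = -0.0008376.
Flow = −∇h = (-0.001228 east, +0.0008376 north), which points northwest.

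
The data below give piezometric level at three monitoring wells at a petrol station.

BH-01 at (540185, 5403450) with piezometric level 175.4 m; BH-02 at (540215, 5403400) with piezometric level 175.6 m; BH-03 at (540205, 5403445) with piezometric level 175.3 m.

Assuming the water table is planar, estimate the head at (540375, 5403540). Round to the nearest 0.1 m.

173.3 m

Differences from BH-01: to BH-02 (Δx, Δy, Δh) = (30, -50, +0.2); to BH-03 = (20, -5, -0.1).
Determinant of the coordinate differences = 30·(-5) − 20·(-50) = 850.
∂h/∂x = [(+0.2)·(-5) − (-0.1)·(-50)] / 850 = -0.007059
∂h/∂y = [30·(-0.1) − 20·(+0.2)] / 850 = -0.008235
h(540375, 5403540) = 175.4 + (-0.007059)·(190) + (-0.008235)·(90) = 175.4 -1.341 -0.741 = 173.318 m.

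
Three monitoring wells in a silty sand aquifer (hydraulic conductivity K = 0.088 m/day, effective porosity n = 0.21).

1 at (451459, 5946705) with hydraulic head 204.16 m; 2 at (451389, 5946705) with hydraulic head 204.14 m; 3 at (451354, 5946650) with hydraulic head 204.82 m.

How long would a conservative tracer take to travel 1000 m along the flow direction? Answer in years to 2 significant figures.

Taking 1 as reference: 2−1 = (-70, 0, -0.02); 3−1 = (-105, -55, +0.66).
Solve a·Δx + b·Δy = Δh: det = (-70)·(-55) − (-105)·0 = 3850.
∂h/∂x = [(-0.02)·(-55) − (+0.66)·0] / 3850 = +0.0002857
∂h/∂y = [(-70)·(+0.66) − (-105)·(-0.02)] / 3850 = -0.01255
|∇h| = √(0.0002857² + -0.01255²) = 0.01255
Seepage velocity v = K·i/n = 0.088 × 0.01255 / 0.21 = 0.005259 m/day.
t = 1000 / 0.005259 = 1.902e+05 days = 521 years.

520 years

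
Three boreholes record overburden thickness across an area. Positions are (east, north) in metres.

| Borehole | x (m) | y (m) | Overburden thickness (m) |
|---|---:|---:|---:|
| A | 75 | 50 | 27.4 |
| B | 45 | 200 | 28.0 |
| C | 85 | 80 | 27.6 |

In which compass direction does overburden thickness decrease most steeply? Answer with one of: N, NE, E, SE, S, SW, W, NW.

SW

Taking A as reference: B−A = (-30, 150, +0.6); C−A = (10, 30, +0.2).
Solve a·Δx + b·Δy = Δd: det = (-30)·30 − 10·150 = -2400.
∂d/∂x = [(+0.6)·30 − (+0.2)·150] / -2400 = +0.005000
∂d/∂y = [(-30)·(+0.2) − 10·(+0.6)] / -2400 = +0.005000
Steepest decrease is along −∇f = (-0.005000 E, -0.005000 N) → southwest.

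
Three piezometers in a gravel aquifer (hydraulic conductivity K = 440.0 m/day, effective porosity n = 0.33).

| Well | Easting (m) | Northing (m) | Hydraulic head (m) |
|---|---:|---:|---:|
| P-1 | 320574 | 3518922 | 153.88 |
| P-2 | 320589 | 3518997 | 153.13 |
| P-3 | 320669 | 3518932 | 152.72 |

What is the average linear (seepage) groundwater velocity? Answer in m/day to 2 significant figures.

Taking P-1 as reference: P-2−P-1 = (15, 75, -0.75); P-3−P-1 = (95, 10, -1.16).
Determinant of the coordinate differences = 15·10 − 95·75 = -6975.
∂h/∂x = [(-0.75)·10 − (-1.16)·75] / -6975 = -0.01140
∂h/∂y = [15·(-1.16) − 95·(-0.75)] / -6975 = -0.007720
|∇h| = √(-0.01140² + -0.007720²) = 0.01377
Seepage velocity v = K·i/n = 440.0 × 0.01377 / 0.33 = 18.36 m/day.

18 m/day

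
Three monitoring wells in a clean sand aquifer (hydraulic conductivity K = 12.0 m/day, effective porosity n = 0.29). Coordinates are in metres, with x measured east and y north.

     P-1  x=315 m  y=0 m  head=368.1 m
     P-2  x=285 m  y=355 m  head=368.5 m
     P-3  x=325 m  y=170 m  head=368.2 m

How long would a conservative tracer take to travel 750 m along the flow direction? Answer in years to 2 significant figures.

13 years

With h = a·x + b·y + c and P-1 as origin, the differences give:
  (-30)·a + 355·b = +0.4
  10·a + 170·b = +0.1
Eliminate b (×170 and ×355, subtract): -8650·a = 32.50 → a = ∂h/∂x = -0.003757
Back-substitute: b = ∂h/∂y = +0.0008092.
|∇h| = √(-0.003757² + 0.0008092²) = 0.003843
Seepage velocity v = K·i/n = 12.0 × 0.003843 / 0.29 = 0.159 m/day.
t = 750 / 0.159 = 4717 days = 12.9 years.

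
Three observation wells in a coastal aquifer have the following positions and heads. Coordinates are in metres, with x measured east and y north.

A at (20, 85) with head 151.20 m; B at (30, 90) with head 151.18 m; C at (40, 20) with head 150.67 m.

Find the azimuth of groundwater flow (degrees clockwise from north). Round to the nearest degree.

Differences from A: to B (Δx, Δy, Δh) = (10, 5, -0.02); to C = (20, -65, -0.53).
Determinant of the coordinate differences = 10·(-65) − 20·5 = -750.
∂h/∂x = [(-0.02)·(-65) − (-0.53)·5] / -750 = -0.005267
∂h/∂y = [10·(-0.53) − 20·(-0.02)] / -750 = +0.006533
Flow direction (−∇h) has components (+0.005267 E, -0.006533 N).
Azimuth = atan2(E, N) = atan2(+0.005267, -0.006533) = 141.1° ≈ 141°.

141°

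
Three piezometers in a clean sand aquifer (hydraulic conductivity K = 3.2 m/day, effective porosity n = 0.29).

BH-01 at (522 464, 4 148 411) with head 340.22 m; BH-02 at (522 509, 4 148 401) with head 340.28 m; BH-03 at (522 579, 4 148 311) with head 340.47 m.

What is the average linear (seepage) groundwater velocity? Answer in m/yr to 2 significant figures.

With h = a·x + b·y + c and BH-01 as origin, the differences give:
  45·a + (-10)·b = +0.06
  115·a + (-100)·b = +0.25
Eliminate b (×(-100) and ×(-10), subtract): -3350·a = -3.500 → a = ∂h/∂x = +0.001045
Back-substitute: b = ∂h/∂y = -0.001299.
|∇h| = √(0.001045² + -0.001299²) = 0.001667
Seepage velocity v = K·i/n = 3.2 × 0.001667 / 0.29 = 0.01839 m/day = 6.717 m/yr.

6.7 m/yr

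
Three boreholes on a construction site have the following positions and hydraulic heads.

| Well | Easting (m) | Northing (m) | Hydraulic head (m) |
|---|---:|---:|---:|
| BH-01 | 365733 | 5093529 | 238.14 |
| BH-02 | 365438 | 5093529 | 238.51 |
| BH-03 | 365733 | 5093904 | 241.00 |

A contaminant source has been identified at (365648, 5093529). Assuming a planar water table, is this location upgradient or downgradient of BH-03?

downgradient

∂h/∂x = (238.51 − 238.14) / (365438 − 365733) = -0.001254
∂h/∂y = (241.00 − 238.14) / (5093904 − 5093529) = +0.007627
Head at (365648, 5093529) = 238.14 + (-0.001254)·(-85) + (+0.007627)·(0) = 238.25 m.
That is lower than the 241.00 m at BH-03, so the point is downgradient.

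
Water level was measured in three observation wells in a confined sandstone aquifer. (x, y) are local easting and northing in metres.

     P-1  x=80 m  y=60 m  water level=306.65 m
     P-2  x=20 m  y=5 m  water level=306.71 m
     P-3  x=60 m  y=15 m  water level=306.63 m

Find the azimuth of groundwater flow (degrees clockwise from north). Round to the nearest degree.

122°

Differences from P-1: to P-2 (Δx, Δy, Δh) = (-60, -55, +0.06); to P-3 = (-20, -45, -0.02).
Determinant of the coordinate differences = (-60)·(-45) − (-20)·(-55) = 1600.
∂h/∂x = [(+0.06)·(-45) − (-0.02)·(-55)] / 1600 = -0.002375
∂h/∂y = [(-60)·(-0.02) − (-20)·(+0.06)] / 1600 = +0.001500
Flow direction (−∇h) has components (+0.002375 E, -0.001500 N).
Azimuth = atan2(E, N) = atan2(+0.002375, -0.001500) = 122.3° ≈ 122°.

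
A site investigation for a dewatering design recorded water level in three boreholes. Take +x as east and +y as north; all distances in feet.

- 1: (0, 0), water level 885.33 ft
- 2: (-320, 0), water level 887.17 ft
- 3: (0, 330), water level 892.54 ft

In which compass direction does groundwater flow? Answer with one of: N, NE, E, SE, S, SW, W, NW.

S

∂h/∂x = (887.17 − 885.33) / (-320 − 0) = -0.005750
∂h/∂y = (892.54 − 885.33) / (330 − 0) = +0.02185
Flow = −∇h = (+0.005750 east, -0.02185 north), which points south.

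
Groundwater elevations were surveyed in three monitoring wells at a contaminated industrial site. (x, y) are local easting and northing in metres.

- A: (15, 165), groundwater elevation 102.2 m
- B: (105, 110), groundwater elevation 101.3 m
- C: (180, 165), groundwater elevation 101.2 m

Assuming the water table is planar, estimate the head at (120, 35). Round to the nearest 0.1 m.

100.7 m

Three-point gradient (reference A): Δ to B = (90, -55, -0.9), Δ to C = (165, 0, -1.0).
∂h/∂x = -0.006061, ∂h/∂y = +0.006446 (det = 9075).
h(120, 35) = 102.2 + (-0.006061)·(105) + (+0.006446)·(-130) = 102.2 -0.636 -0.838 = 100.726 m.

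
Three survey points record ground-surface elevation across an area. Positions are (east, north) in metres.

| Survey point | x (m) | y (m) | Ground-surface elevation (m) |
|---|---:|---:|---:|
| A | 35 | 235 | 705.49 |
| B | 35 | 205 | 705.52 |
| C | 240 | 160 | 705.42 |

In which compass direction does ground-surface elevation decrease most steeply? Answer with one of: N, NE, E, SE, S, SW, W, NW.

NE

Three-point gradient (reference A): Δ to B = (0, -30, +0.03), Δ to C = (205, -75, -0.07).
∂z/∂x = -0.0007073, ∂z/∂y = -0.0010000 (det = 6150).
Steepest decrease is along −∇f = (+0.0007073 E, +0.0010000 N) → northeast.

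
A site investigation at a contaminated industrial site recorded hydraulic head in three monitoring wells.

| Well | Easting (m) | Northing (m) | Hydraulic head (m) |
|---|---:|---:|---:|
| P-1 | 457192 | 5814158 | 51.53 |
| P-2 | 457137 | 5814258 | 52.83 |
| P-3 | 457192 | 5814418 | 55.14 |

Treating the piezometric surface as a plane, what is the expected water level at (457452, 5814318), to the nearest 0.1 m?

With h = a·x + b·y + c and P-1 as origin, the differences give:
  (-55)·a + 100·b = +1.30
  0·a + 260·b = +3.61
Eliminate b (×260 and ×100, subtract): -14300·a = -23.000 → a = ∂h/∂x = +0.001608
Back-substitute: b = ∂h/∂y = +0.01388.
h(457452, 5814318) = 51.53 + (+0.001608)·(260) + (+0.01388)·(160) = 51.53 +0.418 +2.222 = 54.170 m.

54.2 m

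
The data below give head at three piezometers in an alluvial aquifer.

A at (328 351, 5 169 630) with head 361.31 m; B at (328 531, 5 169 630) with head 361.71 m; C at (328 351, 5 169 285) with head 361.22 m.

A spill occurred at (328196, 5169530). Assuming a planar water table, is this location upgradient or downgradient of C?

∂h/∂x = (361.71 − 361.31) / (328531 − 328351) = +0.002222
∂h/∂y = (361.22 − 361.31) / (5169285 − 5169630) = +0.0002609
Head at (328196, 5169530) = 361.31 + (+0.002222)·(-155) + (+0.0002609)·(-100) = 360.94 m.
That is lower than the 361.22 m at C, so the point is downgradient.

downgradient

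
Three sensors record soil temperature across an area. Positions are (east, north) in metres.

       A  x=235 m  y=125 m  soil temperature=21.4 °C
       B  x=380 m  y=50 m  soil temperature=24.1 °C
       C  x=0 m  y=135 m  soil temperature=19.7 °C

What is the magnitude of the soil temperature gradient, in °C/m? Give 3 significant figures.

0.0248 °C/m

Taking A as reference: B−A = (145, -75, +2.7); C−A = (-235, 10, -1.7).
Determinant of the coordinate differences = 145·10 − (-235)·(-75) = -16175.
∂T/∂x = [(+2.7)·10 − (-1.7)·(-75)] / -16175 = +0.006213
∂T/∂y = [145·(-1.7) − (-235)·(+2.7)] / -16175 = -0.02399
|∇f| = √(0.006213² + -0.02399²) = 0.02478 °C/m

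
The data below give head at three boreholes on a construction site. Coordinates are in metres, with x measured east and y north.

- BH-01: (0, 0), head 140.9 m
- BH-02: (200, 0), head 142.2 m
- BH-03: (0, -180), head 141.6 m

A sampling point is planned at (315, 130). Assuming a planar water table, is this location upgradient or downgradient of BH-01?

∂h/∂x = (142.2 − 140.9) / (200 − 0) = +0.006500
∂h/∂y = (141.6 − 140.9) / (-180 − 0) = -0.003889
Head at (315, 130) = 140.9 + (+0.006500)·(315) + (-0.003889)·(130) = 142.44 m.
That is higher than the 140.9 m at BH-01, so the point is upgradient.

upgradient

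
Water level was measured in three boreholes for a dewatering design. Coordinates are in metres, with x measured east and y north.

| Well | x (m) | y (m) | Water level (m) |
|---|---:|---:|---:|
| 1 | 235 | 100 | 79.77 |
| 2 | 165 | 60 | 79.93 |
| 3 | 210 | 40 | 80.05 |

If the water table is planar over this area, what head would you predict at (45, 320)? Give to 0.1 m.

With h = a·x + b·y + c and 1 as origin, the differences give:
  (-70)·a + (-40)·b = +0.16
  (-25)·a + (-60)·b = +0.28
Eliminate b (×(-60) and ×(-40), subtract): 3200·a = 1.600 → a = ∂h/∂x = +0.0005000
Back-substitute: b = ∂h/∂y = -0.004875.
h(45, 320) = 79.77 + (+0.0005000)·(-190) + (-0.004875)·(220) = 79.77 -0.095 -1.072 = 78.603 m.

78.6 m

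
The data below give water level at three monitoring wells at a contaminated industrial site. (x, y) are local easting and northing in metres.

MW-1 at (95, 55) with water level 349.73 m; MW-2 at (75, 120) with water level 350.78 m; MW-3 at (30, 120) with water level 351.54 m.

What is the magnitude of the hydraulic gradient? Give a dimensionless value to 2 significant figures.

0.020

Three-point gradient (reference MW-1): Δ to MW-2 = (-20, 65, +1.05), Δ to MW-3 = (-65, 65, +1.81).
∂h/∂x = -0.01689, ∂h/∂y = +0.01096 (det = 2925).
|∇h| = √(-0.01689² + 0.01096²) = 0.02013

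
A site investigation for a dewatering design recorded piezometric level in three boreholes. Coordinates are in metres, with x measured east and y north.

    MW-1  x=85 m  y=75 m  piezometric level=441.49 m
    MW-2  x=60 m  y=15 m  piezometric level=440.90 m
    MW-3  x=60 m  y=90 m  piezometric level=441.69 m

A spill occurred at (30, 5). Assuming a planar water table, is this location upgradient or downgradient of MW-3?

downgradient

Differences from MW-1: to MW-2 (Δx, Δy, Δh) = (-25, -60, -0.59); to MW-3 = (-25, 15, +0.20).
Determinant of the coordinate differences = (-25)·15 − (-25)·(-60) = -1875.
∂h/∂x = [(-0.59)·15 − (+0.20)·(-60)] / -1875 = -0.001680
∂h/∂y = [(-25)·(+0.20) − (-25)·(-0.59)] / -1875 = +0.01053
Head at (30, 5) = 441.49 + (-0.001680)·(-55) + (+0.01053)·(-70) = 440.85 m.
That is lower than the 441.69 m at MW-3, so the point is downgradient.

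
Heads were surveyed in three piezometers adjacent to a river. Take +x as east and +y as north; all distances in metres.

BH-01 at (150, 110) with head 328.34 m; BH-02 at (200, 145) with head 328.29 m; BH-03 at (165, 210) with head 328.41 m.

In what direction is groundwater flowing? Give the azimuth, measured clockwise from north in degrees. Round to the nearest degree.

120°

Three-point gradient (reference BH-01): Δ to BH-02 = (50, 35, -0.05), Δ to BH-03 = (15, 100, +0.07).
∂h/∂x = -0.001665, ∂h/∂y = +0.0009497 (det = 4475).
Flow direction (−∇h) has components (+0.001665 E, -0.0009497 N).
Azimuth = atan2(E, N) = atan2(+0.001665, -0.0009497) = 119.7° ≈ 120°.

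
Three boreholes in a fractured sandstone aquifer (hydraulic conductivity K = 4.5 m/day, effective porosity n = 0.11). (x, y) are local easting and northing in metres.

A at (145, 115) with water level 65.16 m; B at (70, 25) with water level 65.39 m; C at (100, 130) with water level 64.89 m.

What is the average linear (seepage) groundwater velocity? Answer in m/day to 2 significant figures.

0.29 m/day

Three-point gradient (reference A): Δ to B = (-75, -90, +0.23), Δ to C = (-45, 15, -0.27).
∂h/∂x = +0.004029, ∂h/∂y = -0.005913 (det = -5175).
|∇h| = √(0.004029² + -0.005913²) = 0.007155
Seepage velocity v = K·i/n = 4.5 × 0.007155 / 0.11 = 0.2927 m/day.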